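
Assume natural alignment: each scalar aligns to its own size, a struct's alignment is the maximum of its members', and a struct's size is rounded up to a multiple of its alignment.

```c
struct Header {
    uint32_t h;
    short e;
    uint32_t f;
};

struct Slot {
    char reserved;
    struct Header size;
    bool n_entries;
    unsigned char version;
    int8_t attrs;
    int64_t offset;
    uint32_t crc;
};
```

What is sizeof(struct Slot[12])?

Header: h at 0 (size 4, align 4) → ends 4; e at 4 (size 2, align 2) → ends 6; pad 2 to align 4 for f; f at 8 (size 4, align 4) → ends 12; total 12 bytes, alignment 4
reserved at 0 (size 1, align 1) → ends 1
pad 3 to align 4 for size
size at 4 (size 12, align 4) → ends 16
n_entries at 16 (size 1, align 1) → ends 17
version at 17 (size 1, align 1) → ends 18
attrs at 18 (size 1, align 1) → ends 19
pad 5 to align 8 for offset
offset at 24 (size 8, align 8) → ends 32
crc at 32 (size 4, align 4) → ends 36
tail pad 4 to reach multiple of 8
total 40 bytes, alignment 8
array of 12: 12 × 40 = 480

480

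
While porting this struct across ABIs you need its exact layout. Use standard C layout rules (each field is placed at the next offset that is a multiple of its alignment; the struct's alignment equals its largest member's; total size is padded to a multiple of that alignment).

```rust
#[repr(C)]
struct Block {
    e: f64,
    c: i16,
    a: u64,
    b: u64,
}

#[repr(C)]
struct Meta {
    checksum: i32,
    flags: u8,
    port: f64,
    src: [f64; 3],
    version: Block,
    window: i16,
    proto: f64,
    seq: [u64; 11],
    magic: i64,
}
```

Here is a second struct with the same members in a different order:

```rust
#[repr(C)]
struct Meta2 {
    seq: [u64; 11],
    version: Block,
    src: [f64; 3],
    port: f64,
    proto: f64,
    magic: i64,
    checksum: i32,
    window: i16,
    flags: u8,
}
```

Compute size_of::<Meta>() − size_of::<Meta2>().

Block: e at 0 (size 8, align 8) → ends 8; c at 8 (size 2, align 2) → ends 10; pad 6 to align 8 for a; a at 16 (size 8, align 8) → ends 24; b at 24 (size 8, align 8) → ends 32; total 32 bytes, alignment 8
checksum at 0 (size 4, align 4) → ends 4
flags at 4 (size 1, align 1) → ends 5
pad 3 to align 8 for port
port at 8 (size 8, align 8) → ends 16
src at 16 (size 24, align 8) → ends 40
version at 40 (size 32, align 8) → ends 72
window at 72 (size 2, align 2) → ends 74
pad 6 to align 8 for proto
proto at 80 (size 8, align 8) → ends 88
seq at 88 (size 88, align 8) → ends 176
magic at 176 (size 8, align 8) → ends 184
total 184 bytes, alignment 8
— Meta2 —
seq at 0 (size 88, align 8) → ends 88
version at 88 (size 32, align 8) → ends 120
src at 120 (size 24, align 8) → ends 144
port at 144 (size 8, align 8) → ends 152
proto at 152 (size 8, align 8) → ends 160
magic at 160 (size 8, align 8) → ends 168
checksum at 168 (size 4, align 4) → ends 172
window at 172 (size 2, align 2) → ends 174
flags at 174 (size 1, align 1) → ends 175
tail pad 1 to reach multiple of 8
total 176 bytes, alignment 8
184 − 176 = 8

8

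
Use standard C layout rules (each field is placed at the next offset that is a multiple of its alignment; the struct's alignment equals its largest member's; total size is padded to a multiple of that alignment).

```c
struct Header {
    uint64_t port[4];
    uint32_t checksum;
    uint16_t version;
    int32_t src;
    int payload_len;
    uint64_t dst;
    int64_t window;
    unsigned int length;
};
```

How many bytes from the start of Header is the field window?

56

port at 0 (size 32, align 8) → ends 32
checksum at 32 (size 4, align 4) → ends 36
version at 36 (size 2, align 2) → ends 38
pad 2 to align 4 for src
src at 40 (size 4, align 4) → ends 44
payload_len at 44 (size 4, align 4) → ends 48
dst at 48 (size 8, align 8) → ends 56
window at 56 (size 8, align 8) → ends 64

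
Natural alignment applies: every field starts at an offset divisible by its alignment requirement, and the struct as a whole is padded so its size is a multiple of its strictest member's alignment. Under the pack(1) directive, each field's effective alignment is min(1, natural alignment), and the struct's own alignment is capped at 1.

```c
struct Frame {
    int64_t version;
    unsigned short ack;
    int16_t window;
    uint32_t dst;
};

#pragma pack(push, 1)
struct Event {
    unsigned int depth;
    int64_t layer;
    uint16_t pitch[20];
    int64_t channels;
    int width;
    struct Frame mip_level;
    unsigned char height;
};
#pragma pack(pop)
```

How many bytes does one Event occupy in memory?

81

Frame: 0..8  version  (8B, 8-aligned); 8..10  ack  (2B, 2-aligned); 10..12  window  (2B, 2-aligned); 12..16  dst  (4B, 4-aligned); sizeof = 16, alignof = 8
0..4  depth  (4B, 1-aligned)
4..12  layer  (8B, 1-aligned)
12..52  pitch  (40B, 1-aligned)
52..60  channels  (8B, 1-aligned)
60..64  width  (4B, 1-aligned)
64..80  mip_level  (16B, 1-aligned)
80..81  height  (1B, 1-aligned)
sizeof = 81, alignof = 1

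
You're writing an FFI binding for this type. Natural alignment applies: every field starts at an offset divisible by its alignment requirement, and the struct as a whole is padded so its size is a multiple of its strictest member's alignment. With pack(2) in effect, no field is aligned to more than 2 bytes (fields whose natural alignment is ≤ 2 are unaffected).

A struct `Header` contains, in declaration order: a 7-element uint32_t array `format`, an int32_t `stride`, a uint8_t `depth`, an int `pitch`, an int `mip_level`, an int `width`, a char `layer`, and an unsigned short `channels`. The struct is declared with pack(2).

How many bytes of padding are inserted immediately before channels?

1

@0: format [28B, align 2] → 28
@28: stride [4B, align 2] → 32
@32: depth [1B, align 1] → 33
+1 pad (align 2)
@34: pitch [4B, align 2] → 38
@38: mip_level [4B, align 2] → 42
@42: width [4B, align 2] → 46
@46: layer [1B, align 1] → 47
+1 pad (align 2)
@48: channels [2B, align 2] → 50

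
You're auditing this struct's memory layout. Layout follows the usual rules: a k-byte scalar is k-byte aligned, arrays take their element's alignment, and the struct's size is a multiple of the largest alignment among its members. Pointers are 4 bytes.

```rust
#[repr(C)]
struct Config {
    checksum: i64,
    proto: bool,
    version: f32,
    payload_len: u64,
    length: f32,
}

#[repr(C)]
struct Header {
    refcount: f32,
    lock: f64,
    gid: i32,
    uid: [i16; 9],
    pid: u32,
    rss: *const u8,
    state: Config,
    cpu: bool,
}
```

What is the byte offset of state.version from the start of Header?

60

Config: 0..8  checksum  (8B, 8-aligned); 8..9  proto  (1B, 1-aligned); 9..12  -- padding (3B); 12..16  version  (4B, 4-aligned); 16..24  payload_len  (8B, 8-aligned); 24..28  length  (4B, 4-aligned); 28..32  -- tail padding (4B); sizeof = 32, alignof = 8
0..4  refcount  (4B, 4-aligned)
4..8  -- padding (4B)
8..16  lock  (8B, 8-aligned)
16..20  gid  (4B, 4-aligned)
20..38  uid  (18B, 2-aligned)
38..40  -- padding (2B)
40..44  pid  (4B, 4-aligned)
44..48  rss  (4B, 4-aligned)
48..80  state  (32B, 8-aligned)
within Config: version at 12
48 + 12 = 60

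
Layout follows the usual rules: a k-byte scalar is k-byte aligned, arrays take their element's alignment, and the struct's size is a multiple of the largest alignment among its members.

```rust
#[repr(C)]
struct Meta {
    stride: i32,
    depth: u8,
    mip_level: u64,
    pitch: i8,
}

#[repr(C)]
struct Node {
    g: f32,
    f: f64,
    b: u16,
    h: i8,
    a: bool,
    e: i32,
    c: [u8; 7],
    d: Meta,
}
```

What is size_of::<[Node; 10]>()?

560

Meta: @0: stride [4B, align 4] → 4; @4: depth [1B, align 1] → 5; +3 pad (align 8); @8: mip_level [8B, align 8] → 16; @16: pitch [1B, align 1] → 17; +7 tail pad (align 8); size 24, align 8
@0: g [4B, align 4] → 4
+4 pad (align 8)
@8: f [8B, align 8] → 16
@16: b [2B, align 2] → 18
@18: h [1B, align 1] → 19
@19: a [1B, align 1] → 20
@20: e [4B, align 4] → 24
@24: c [7B, align 1] → 31
+1 pad (align 8)
@32: d [24B, align 8] → 56
size 56, align 8
array of 10: 10 × 56 = 560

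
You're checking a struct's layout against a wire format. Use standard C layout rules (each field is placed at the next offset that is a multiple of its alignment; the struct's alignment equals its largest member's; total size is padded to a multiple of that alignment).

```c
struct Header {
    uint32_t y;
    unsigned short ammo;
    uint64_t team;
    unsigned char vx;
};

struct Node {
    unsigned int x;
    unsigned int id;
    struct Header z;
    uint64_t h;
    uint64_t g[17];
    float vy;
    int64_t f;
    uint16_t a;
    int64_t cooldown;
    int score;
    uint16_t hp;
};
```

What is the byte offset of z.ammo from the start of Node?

Header: y at 0 (size 4, align 4) → ends 4; ammo at 4 (size 2, align 2) → ends 6; pad 2 to align 8 for team; team at 8 (size 8, align 8) → ends 16; vx at 16 (size 1, align 1) → ends 17; tail pad 7 to reach multiple of 8; total 24 bytes, alignment 8
x at 0 (size 4, align 4) → ends 4
id at 4 (size 4, align 4) → ends 8
z at 8 (size 24, align 8) → ends 32
within Header: ammo at 4
8 + 4 = 12

12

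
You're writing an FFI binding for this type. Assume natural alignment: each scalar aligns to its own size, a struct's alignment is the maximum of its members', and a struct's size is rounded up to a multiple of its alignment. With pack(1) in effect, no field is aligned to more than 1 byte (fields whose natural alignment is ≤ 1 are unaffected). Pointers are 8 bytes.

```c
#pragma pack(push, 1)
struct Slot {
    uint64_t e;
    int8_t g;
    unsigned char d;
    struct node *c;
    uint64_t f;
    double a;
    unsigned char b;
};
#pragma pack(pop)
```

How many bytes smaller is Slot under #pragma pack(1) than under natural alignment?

natural layout:
  e at 0 (size 8, align 8) → ends 8
  g at 8 (size 1, align 1) → ends 9
  d at 9 (size 1, align 1) → ends 10
  pad 6 to align 8 for c
  c at 16 (size 8, align 8) → ends 24
  f at 24 (size 8, align 8) → ends 32
  a at 32 (size 8, align 8) → ends 40
  b at 40 (size 1, align 1) → ends 41
  tail pad 7 to reach multiple of 8
  total 48 bytes, alignment 8
packed(1) layout:
  e at 0 (size 8, align 1) → ends 8
  g at 8 (size 1, align 1) → ends 9
  d at 9 (size 1, align 1) → ends 10
  c at 10 (size 8, align 1) → ends 18
  f at 18 (size 8, align 1) → ends 26
  a at 26 (size 8, align 1) → ends 34
  b at 34 (size 1, align 1) → ends 35
  total 35 bytes, alignment 1
48 − 35 = 13

13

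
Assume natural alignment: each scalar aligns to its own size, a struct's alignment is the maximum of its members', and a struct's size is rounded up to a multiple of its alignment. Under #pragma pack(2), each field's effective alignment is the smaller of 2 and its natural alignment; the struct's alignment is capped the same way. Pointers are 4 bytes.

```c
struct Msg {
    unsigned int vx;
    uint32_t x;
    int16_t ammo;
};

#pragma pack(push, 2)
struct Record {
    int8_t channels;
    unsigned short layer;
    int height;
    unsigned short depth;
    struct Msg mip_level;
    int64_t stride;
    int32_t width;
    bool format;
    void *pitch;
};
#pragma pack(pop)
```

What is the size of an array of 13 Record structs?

520

Msg: vx at 0 (size 4, align 4) → ends 4; x at 4 (size 4, align 4) → ends 8; ammo at 8 (size 2, align 2) → ends 10; tail pad 2 to reach multiple of 4; total 12 bytes, alignment 4
channels at 0 (size 1, align 1) → ends 1
pad 1 to align 2 for layer
layer at 2 (size 2, align 2) → ends 4
height at 4 (size 4, align 2) → ends 8
depth at 8 (size 2, align 2) → ends 10
mip_level at 10 (size 12, align 2) → ends 22
stride at 22 (size 8, align 2) → ends 30
width at 30 (size 4, align 2) → ends 34
format at 34 (size 1, align 1) → ends 35
pad 1 to align 2 for pitch
pitch at 36 (size 4, align 2) → ends 40
total 40 bytes, alignment 2
array of 13: 13 × 40 = 520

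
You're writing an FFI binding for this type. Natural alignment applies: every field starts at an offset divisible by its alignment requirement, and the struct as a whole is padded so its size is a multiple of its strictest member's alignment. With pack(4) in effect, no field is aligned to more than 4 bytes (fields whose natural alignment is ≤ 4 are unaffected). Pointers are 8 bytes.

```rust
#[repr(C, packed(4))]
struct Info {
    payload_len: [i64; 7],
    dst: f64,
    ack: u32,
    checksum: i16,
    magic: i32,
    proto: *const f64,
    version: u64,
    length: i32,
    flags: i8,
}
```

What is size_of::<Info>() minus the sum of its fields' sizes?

@0: payload_len [56B, align 4] → 56
@56: dst [8B, align 4] → 64
@64: ack [4B, align 4] → 68
@68: checksum [2B, align 2] → 70
+2 pad (align 4)
@72: magic [4B, align 4] → 76
@76: proto [8B, align 4] → 84
@84: version [8B, align 4] → 92
@92: length [4B, align 4] → 96
@96: flags [1B, align 1] → 97
+3 tail pad (align 4)
size 100, align 4
data bytes 95, size 100 → padding 5

5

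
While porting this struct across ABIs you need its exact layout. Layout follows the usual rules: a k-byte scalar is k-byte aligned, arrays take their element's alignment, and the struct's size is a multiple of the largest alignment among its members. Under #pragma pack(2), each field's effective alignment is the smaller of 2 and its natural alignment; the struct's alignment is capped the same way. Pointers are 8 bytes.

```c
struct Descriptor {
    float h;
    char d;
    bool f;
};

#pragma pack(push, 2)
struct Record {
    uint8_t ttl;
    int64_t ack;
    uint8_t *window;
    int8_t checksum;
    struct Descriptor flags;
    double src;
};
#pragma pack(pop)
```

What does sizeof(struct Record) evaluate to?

Descriptor: 0..4  h  (4B, 4-aligned); 4..5  d  (1B, 1-aligned); 5..6  f  (1B, 1-aligned); 6..8  -- tail padding (2B); sizeof = 8, alignof = 4
0..1  ttl  (1B, 1-aligned)
1..2  -- padding (1B)
2..10  ack  (8B, 2-aligned)
10..18  window  (8B, 2-aligned)
18..19  checksum  (1B, 1-aligned)
19..20  -- padding (1B)
20..28  flags  (8B, 2-aligned)
28..36  src  (8B, 2-aligned)
sizeof = 36, alignof = 2

36 bytes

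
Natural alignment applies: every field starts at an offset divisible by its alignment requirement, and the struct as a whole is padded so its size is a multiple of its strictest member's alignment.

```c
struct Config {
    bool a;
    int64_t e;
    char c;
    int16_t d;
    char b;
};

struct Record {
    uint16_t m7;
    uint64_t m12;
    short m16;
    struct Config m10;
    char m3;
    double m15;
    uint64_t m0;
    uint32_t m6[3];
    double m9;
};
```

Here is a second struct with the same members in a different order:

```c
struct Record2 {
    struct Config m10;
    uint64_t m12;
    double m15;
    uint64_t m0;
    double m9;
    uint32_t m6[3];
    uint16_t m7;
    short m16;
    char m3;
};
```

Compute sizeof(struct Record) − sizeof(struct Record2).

16

Config: 0..1  a  (1B, 1-aligned); 1..8  -- padding (7B); 8..16  e  (8B, 8-aligned); 16..17  c  (1B, 1-aligned); 17..18  -- padding (1B); 18..20  d  (2B, 2-aligned); 20..21  b  (1B, 1-aligned); 21..24  -- tail padding (3B); sizeof = 24, alignof = 8
0..2  m7  (2B, 2-aligned)
2..8  -- padding (6B)
8..16  m12  (8B, 8-aligned)
16..18  m16  (2B, 2-aligned)
18..24  -- padding (6B)
24..48  m10  (24B, 8-aligned)
48..49  m3  (1B, 1-aligned)
49..56  -- padding (7B)
56..64  m15  (8B, 8-aligned)
64..72  m0  (8B, 8-aligned)
72..84  m6  (12B, 4-aligned)
84..88  -- padding (4B)
88..96  m9  (8B, 8-aligned)
sizeof = 96, alignof = 8
— Record2 —
0..24  m10  (24B, 8-aligned)
24..32  m12  (8B, 8-aligned)
32..40  m15  (8B, 8-aligned)
40..48  m0  (8B, 8-aligned)
48..56  m9  (8B, 8-aligned)
56..68  m6  (12B, 4-aligned)
68..70  m7  (2B, 2-aligned)
70..72  m16  (2B, 2-aligned)
72..73  m3  (1B, 1-aligned)
73..80  -- tail padding (7B)
sizeof = 80, alignof = 8
96 − 80 = 16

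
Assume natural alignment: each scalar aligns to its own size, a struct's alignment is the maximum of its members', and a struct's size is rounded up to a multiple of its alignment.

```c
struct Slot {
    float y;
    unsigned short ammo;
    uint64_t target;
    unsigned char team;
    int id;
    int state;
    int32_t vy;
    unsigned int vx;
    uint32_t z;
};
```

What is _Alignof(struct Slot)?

member alignments: y=4, ammo=2, target=8, team=1, id=4, state=4, vy=4, vx=4, z=4
max = 8

8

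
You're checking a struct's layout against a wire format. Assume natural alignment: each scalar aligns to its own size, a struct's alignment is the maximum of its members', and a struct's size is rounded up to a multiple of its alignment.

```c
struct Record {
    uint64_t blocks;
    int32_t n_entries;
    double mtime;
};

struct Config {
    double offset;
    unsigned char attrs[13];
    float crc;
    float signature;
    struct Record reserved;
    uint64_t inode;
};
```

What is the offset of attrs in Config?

8

Record: @0: blocks [8B, align 8] → 8; @8: n_entries [4B, align 4] → 12; +4 pad (align 8); @16: mtime [8B, align 8] → 24; size 24, align 8
@0: offset [8B, align 8] → 8
@8: attrs [13B, align 1] → 21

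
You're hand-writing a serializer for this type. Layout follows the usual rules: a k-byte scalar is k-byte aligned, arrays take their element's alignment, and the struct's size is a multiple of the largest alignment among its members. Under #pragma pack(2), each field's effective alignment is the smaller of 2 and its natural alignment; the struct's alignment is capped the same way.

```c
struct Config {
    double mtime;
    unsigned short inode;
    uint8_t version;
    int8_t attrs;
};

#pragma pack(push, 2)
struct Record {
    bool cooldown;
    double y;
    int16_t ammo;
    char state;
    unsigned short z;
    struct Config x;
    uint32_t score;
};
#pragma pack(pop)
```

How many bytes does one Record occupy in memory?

Config: mtime at 0 (size 8, align 8) → ends 8; inode at 8 (size 2, align 2) → ends 10; version at 10 (size 1, align 1) → ends 11; attrs at 11 (size 1, align 1) → ends 12; tail pad 4 to reach multiple of 8; total 16 bytes, alignment 8
cooldown at 0 (size 1, align 1) → ends 1
pad 1 to align 2 for y
y at 2 (size 8, align 2) → ends 10
ammo at 10 (size 2, align 2) → ends 12
state at 12 (size 1, align 1) → ends 13
pad 1 to align 2 for z
z at 14 (size 2, align 2) → ends 16
x at 16 (size 16, align 2) → ends 32
score at 32 (size 4, align 2) → ends 36
total 36 bytes, alignment 2

36 bytes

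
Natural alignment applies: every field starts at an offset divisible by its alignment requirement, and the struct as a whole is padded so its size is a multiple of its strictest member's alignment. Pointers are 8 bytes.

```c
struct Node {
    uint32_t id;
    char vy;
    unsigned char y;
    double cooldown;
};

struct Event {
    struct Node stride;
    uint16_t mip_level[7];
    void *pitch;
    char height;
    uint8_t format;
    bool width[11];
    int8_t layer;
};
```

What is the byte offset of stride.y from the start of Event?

Node: id at 0 (size 4, align 4) → ends 4; vy at 4 (size 1, align 1) → ends 5; y at 5 (size 1, align 1) → ends 6; pad 2 to align 8 for cooldown; cooldown at 8 (size 8, align 8) → ends 16; total 16 bytes, alignment 8
stride at 0 (size 16, align 8) → ends 16
within Node: y at 5
0 + 5 = 5

5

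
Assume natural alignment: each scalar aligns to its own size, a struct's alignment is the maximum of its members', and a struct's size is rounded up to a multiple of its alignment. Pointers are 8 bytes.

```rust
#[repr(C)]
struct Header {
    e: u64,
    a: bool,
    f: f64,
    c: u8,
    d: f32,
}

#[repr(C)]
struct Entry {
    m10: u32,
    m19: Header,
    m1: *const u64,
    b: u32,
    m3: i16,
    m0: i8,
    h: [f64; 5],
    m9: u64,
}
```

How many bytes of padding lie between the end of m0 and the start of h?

Header: @0: e [8B, align 8] → 8; @8: a [1B, align 1] → 9; +7 pad (align 8); @16: f [8B, align 8] → 24; @24: c [1B, align 1] → 25; +3 pad (align 4); @28: d [4B, align 4] → 32; size 32, align 8
@0: m10 [4B, align 4] → 4
+4 pad (align 8)
@8: m19 [32B, align 8] → 40
@40: m1 [8B, align 8] → 48
@48: b [4B, align 4] → 52
@52: m3 [2B, align 2] → 54
@54: m0 [1B, align 1] → 55
+1 pad (align 8)
@56: h [40B, align 8] → 96

1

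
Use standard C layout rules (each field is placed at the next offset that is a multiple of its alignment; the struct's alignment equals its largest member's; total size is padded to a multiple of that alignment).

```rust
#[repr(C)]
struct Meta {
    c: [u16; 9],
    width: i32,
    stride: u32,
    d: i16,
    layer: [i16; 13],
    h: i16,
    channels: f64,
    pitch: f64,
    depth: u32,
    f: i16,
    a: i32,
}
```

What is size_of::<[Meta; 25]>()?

0..18  c  (18B, 2-aligned)
18..20  -- padding (2B)
20..24  width  (4B, 4-aligned)
24..28  stride  (4B, 4-aligned)
28..30  d  (2B, 2-aligned)
30..56  layer  (26B, 2-aligned)
56..58  h  (2B, 2-aligned)
58..64  -- padding (6B)
64..72  channels  (8B, 8-aligned)
72..80  pitch  (8B, 8-aligned)
80..84  depth  (4B, 4-aligned)
84..86  f  (2B, 2-aligned)
86..88  -- padding (2B)
88..92  a  (4B, 4-aligned)
92..96  -- tail padding (4B)
sizeof = 96, alignof = 8
array of 25: 25 × 96 = 2400

2400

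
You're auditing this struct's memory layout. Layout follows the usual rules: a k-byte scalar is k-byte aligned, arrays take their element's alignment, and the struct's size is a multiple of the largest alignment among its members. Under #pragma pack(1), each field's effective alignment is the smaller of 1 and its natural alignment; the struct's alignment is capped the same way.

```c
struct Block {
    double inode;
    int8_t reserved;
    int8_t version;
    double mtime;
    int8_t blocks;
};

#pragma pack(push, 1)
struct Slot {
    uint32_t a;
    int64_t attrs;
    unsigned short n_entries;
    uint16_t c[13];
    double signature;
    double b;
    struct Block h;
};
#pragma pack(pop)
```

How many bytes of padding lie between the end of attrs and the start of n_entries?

Block: 0..8  inode  (8B, 8-aligned); 8..9  reserved  (1B, 1-aligned); 9..10  version  (1B, 1-aligned); 10..16  -- padding (6B); 16..24  mtime  (8B, 8-aligned); 24..25  blocks  (1B, 1-aligned); 25..32  -- tail padding (7B); sizeof = 32, alignof = 8
0..4  a  (4B, 1-aligned)
4..12  attrs  (8B, 1-aligned)
12..14  n_entries  (2B, 1-aligned)

0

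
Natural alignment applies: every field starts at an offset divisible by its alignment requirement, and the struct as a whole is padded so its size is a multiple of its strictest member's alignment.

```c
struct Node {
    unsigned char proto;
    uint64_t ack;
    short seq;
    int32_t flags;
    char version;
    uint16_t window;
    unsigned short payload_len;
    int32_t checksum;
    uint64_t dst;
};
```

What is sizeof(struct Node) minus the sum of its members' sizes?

16

0..1  proto  (1B, 1-aligned)
1..8  -- padding (7B)
8..16  ack  (8B, 8-aligned)
16..18  seq  (2B, 2-aligned)
18..20  -- padding (2B)
20..24  flags  (4B, 4-aligned)
24..25  version  (1B, 1-aligned)
25..26  -- padding (1B)
26..28  window  (2B, 2-aligned)
28..30  payload_len  (2B, 2-aligned)
30..32  -- padding (2B)
32..36  checksum  (4B, 4-aligned)
36..40  -- padding (4B)
40..48  dst  (8B, 8-aligned)
sizeof = 48, alignof = 8
data bytes 32, size 48 → padding 16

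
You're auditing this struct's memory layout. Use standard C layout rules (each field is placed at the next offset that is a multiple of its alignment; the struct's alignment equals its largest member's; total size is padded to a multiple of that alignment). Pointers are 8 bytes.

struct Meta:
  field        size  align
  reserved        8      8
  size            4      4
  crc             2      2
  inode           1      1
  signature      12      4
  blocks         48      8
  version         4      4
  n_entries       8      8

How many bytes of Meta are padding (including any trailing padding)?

9

reserved at 0 (size 8, align 8) → ends 8
size at 8 (size 4, align 4) → ends 12
crc at 12 (size 2, align 2) → ends 14
inode at 14 (size 1, align 1) → ends 15
pad 1 to align 4 for signature
signature at 16 (size 12, align 4) → ends 28
pad 4 to align 8 for blocks
blocks at 32 (size 48, align 8) → ends 80
version at 80 (size 4, align 4) → ends 84
pad 4 to align 8 for n_entries
n_entries at 88 (size 8, align 8) → ends 96
total 96 bytes, alignment 8
data bytes 87, size 96 → padding 9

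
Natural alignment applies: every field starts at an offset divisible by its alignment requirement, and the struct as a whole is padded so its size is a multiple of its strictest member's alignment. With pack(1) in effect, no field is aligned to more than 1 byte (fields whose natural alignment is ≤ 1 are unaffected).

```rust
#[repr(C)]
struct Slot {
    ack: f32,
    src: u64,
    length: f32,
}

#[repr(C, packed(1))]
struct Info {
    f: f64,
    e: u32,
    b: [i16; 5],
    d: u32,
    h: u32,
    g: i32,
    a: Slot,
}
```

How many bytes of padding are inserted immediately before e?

0

Slot: @0: ack [4B, align 4] → 4; +4 pad (align 8); @8: src [8B, align 8] → 16; @16: length [4B, align 4] → 20; +4 tail pad (align 8); size 24, align 8
@0: f [8B, align 1] → 8
@8: e [4B, align 1] → 12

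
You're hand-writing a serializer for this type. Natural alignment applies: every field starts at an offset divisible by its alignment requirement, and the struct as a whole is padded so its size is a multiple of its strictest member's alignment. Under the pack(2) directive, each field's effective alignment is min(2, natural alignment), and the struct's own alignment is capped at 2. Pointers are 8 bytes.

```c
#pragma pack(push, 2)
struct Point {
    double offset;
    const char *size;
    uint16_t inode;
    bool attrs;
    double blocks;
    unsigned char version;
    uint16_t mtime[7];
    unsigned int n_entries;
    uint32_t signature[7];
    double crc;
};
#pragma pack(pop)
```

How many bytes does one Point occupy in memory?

0..8  offset  (8B, 2-aligned)
8..16  size  (8B, 2-aligned)
16..18  inode  (2B, 2-aligned)
18..19  attrs  (1B, 1-aligned)
19..20  -- padding (1B)
20..28  blocks  (8B, 2-aligned)
28..29  version  (1B, 1-aligned)
29..30  -- padding (1B)
30..44  mtime  (14B, 2-aligned)
44..48  n_entries  (4B, 2-aligned)
48..76  signature  (28B, 2-aligned)
76..84  crc  (8B, 2-aligned)
sizeof = 84, alignof = 2

84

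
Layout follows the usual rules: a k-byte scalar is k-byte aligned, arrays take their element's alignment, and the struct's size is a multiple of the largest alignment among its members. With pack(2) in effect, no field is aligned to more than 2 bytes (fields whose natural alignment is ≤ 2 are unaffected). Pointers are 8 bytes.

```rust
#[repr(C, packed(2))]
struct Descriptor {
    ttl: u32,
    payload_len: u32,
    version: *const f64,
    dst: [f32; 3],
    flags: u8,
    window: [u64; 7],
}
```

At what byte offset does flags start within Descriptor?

@0: ttl [4B, align 2] → 4
@4: payload_len [4B, align 2] → 8
@8: version [8B, align 2] → 16
@16: dst [12B, align 2] → 28
@28: flags [1B, align 1] → 29

28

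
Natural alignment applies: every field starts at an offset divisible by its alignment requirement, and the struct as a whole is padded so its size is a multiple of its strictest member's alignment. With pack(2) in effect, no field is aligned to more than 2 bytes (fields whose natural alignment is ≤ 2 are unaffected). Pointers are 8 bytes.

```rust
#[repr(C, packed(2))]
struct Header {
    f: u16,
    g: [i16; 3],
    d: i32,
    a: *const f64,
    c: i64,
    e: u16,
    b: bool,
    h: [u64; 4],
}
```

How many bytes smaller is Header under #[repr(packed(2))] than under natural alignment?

natural layout:
  @0: f [2B, align 2] → 2
  @2: g [6B, align 2] → 8
  @8: d [4B, align 4] → 12
  +4 pad (align 8)
  @16: a [8B, align 8] → 24
  @24: c [8B, align 8] → 32
  @32: e [2B, align 2] → 34
  @34: b [1B, align 1] → 35
  +5 pad (align 8)
  @40: h [32B, align 8] → 72
  size 72, align 8
packed(2) layout:
  @0: f [2B, align 2] → 2
  @2: g [6B, align 2] → 8
  @8: d [4B, align 2] → 12
  @12: a [8B, align 2] → 20
  @20: c [8B, align 2] → 28
  @28: e [2B, align 2] → 30
  @30: b [1B, align 1] → 31
  +1 pad (align 2)
  @32: h [32B, align 2] → 64
  size 64, align 2
72 − 64 = 8

8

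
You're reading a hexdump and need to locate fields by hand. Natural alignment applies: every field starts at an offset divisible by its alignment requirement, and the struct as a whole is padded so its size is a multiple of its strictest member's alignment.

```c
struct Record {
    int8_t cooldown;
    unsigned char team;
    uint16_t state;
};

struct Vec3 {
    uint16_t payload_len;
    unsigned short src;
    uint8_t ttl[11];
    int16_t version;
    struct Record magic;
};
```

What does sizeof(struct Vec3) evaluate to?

22 bytes

Record: 0..1  cooldown  (1B, 1-aligned); 1..2  team  (1B, 1-aligned); 2..4  state  (2B, 2-aligned); sizeof = 4, alignof = 2
0..2  payload_len  (2B, 2-aligned)
2..4  src  (2B, 2-aligned)
4..15  ttl  (11B, 1-aligned)
15..16  -- padding (1B)
16..18  version  (2B, 2-aligned)
18..22  magic  (4B, 2-aligned)
sizeof = 22, alignof = 2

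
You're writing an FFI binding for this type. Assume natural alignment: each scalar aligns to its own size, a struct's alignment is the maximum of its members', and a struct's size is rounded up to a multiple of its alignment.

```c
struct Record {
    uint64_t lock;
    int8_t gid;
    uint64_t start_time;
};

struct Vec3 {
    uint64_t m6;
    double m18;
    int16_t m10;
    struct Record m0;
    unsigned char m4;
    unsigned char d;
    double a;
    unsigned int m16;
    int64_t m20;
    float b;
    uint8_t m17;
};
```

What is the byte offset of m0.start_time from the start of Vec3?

40

Record: @0: lock [8B, align 8] → 8; @8: gid [1B, align 1] → 9; +7 pad (align 8); @16: start_time [8B, align 8] → 24; size 24, align 8
@0: m6 [8B, align 8] → 8
@8: m18 [8B, align 8] → 16
@16: m10 [2B, align 2] → 18
+6 pad (align 8)
@24: m0 [24B, align 8] → 48
within Record: start_time at 16
24 + 16 = 40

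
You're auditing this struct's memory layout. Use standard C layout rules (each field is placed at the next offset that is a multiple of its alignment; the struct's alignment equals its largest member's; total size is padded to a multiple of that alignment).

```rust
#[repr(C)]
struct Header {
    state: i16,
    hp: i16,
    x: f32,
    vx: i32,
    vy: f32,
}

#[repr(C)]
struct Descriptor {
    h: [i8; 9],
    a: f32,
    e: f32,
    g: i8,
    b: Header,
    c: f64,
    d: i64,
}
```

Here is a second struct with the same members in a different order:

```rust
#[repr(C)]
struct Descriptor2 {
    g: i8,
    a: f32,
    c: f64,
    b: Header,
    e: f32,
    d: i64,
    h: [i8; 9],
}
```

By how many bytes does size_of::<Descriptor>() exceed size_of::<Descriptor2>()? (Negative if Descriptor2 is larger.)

Header: @0: state [2B, align 2] → 2; @2: hp [2B, align 2] → 4; @4: x [4B, align 4] → 8; @8: vx [4B, align 4] → 12; @12: vy [4B, align 4] → 16; size 16, align 4
@0: h [9B, align 1] → 9
+3 pad (align 4)
@12: a [4B, align 4] → 16
@16: e [4B, align 4] → 20
@20: g [1B, align 1] → 21
+3 pad (align 4)
@24: b [16B, align 4] → 40
@40: c [8B, align 8] → 48
@48: d [8B, align 8] → 56
size 56, align 8
— Descriptor2 —
@0: g [1B, align 1] → 1
+3 pad (align 4)
@4: a [4B, align 4] → 8
@8: c [8B, align 8] → 16
@16: b [16B, align 4] → 32
@32: e [4B, align 4] → 36
+4 pad (align 8)
@40: d [8B, align 8] → 48
@48: h [9B, align 1] → 57
+7 tail pad (align 8)
size 64, align 8
56 − 64 = -8

-8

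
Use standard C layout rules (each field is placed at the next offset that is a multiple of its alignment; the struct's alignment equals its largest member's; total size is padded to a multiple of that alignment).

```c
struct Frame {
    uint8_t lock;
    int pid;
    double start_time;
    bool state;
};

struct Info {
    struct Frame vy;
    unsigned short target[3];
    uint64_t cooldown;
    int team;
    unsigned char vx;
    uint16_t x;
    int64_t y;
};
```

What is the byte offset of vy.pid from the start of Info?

Frame: lock at 0 (size 1, align 1) → ends 1; pad 3 to align 4 for pid; pid at 4 (size 4, align 4) → ends 8; start_time at 8 (size 8, align 8) → ends 16; state at 16 (size 1, align 1) → ends 17; tail pad 7 to reach multiple of 8; total 24 bytes, alignment 8
vy at 0 (size 24, align 8) → ends 24
within Frame: pid at 4
0 + 4 = 4

4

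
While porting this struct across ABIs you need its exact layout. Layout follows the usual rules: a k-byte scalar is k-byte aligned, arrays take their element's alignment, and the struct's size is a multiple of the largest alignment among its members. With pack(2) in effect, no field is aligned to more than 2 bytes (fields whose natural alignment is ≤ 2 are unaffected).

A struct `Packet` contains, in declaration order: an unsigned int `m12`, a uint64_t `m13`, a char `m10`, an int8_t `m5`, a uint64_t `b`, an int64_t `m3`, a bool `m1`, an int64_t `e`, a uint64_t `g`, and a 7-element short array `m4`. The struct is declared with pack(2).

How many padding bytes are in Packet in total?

m12 at 0 (size 4, align 2) → ends 4
m13 at 4 (size 8, align 2) → ends 12
m10 at 12 (size 1, align 1) → ends 13
m5 at 13 (size 1, align 1) → ends 14
b at 14 (size 8, align 2) → ends 22
m3 at 22 (size 8, align 2) → ends 30
m1 at 30 (size 1, align 1) → ends 31
pad 1 to align 2 for e
e at 32 (size 8, align 2) → ends 40
g at 40 (size 8, align 2) → ends 48
m4 at 48 (size 14, align 2) → ends 62
total 62 bytes, alignment 2
data bytes 61, size 62 → padding 1

1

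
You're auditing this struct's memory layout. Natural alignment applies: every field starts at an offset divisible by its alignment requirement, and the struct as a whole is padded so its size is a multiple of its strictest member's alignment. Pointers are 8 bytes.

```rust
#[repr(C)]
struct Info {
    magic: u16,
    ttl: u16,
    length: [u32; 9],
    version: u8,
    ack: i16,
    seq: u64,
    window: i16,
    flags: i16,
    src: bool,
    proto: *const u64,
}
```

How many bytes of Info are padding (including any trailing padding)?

0..2  magic  (2B, 2-aligned)
2..4  ttl  (2B, 2-aligned)
4..40  length  (36B, 4-aligned)
40..41  version  (1B, 1-aligned)
41..42  -- padding (1B)
42..44  ack  (2B, 2-aligned)
44..48  -- padding (4B)
48..56  seq  (8B, 8-aligned)
56..58  window  (2B, 2-aligned)
58..60  flags  (2B, 2-aligned)
60..61  src  (1B, 1-aligned)
61..64  -- padding (3B)
64..72  proto  (8B, 8-aligned)
sizeof = 72, alignof = 8
data bytes 64, size 72 → padding 8

8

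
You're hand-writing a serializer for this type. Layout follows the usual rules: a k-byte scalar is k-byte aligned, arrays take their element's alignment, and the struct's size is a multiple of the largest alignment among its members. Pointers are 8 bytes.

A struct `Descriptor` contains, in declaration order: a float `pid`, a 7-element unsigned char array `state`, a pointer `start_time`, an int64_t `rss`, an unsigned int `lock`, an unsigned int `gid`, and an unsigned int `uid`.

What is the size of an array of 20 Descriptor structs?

960

0..4  pid  (4B, 4-aligned)
4..11  state  (7B, 1-aligned)
11..16  -- padding (5B)
16..24  start_time  (8B, 8-aligned)
24..32  rss  (8B, 8-aligned)
32..36  lock  (4B, 4-aligned)
36..40  gid  (4B, 4-aligned)
40..44  uid  (4B, 4-aligned)
44..48  -- tail padding (4B)
sizeof = 48, alignof = 8
array of 20: 20 × 48 = 960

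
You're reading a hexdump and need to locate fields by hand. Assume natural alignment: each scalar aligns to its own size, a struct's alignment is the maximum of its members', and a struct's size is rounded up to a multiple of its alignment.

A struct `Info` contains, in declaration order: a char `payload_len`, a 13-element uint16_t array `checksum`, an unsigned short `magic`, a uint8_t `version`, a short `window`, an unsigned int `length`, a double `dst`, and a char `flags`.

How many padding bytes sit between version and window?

payload_len at 0 (size 1, align 1) → ends 1
pad 1 to align 2 for checksum
checksum at 2 (size 26, align 2) → ends 28
magic at 28 (size 2, align 2) → ends 30
version at 30 (size 1, align 1) → ends 31
pad 1 to align 2 for window
window at 32 (size 2, align 2) → ends 34

1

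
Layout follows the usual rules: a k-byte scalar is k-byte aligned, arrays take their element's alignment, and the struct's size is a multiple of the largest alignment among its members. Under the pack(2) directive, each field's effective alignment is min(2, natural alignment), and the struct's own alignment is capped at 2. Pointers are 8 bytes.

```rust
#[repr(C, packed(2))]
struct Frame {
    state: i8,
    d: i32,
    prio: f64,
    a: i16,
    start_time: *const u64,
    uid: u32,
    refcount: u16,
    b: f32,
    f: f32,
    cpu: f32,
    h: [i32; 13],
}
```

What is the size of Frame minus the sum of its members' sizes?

1

state at 0 (size 1, align 1) → ends 1
pad 1 to align 2 for d
d at 2 (size 4, align 2) → ends 6
prio at 6 (size 8, align 2) → ends 14
a at 14 (size 2, align 2) → ends 16
start_time at 16 (size 8, align 2) → ends 24
uid at 24 (size 4, align 2) → ends 28
refcount at 28 (size 2, align 2) → ends 30
b at 30 (size 4, align 2) → ends 34
f at 34 (size 4, align 2) → ends 38
cpu at 38 (size 4, align 2) → ends 42
h at 42 (size 52, align 2) → ends 94
total 94 bytes, alignment 2
data bytes 93, size 94 → padding 1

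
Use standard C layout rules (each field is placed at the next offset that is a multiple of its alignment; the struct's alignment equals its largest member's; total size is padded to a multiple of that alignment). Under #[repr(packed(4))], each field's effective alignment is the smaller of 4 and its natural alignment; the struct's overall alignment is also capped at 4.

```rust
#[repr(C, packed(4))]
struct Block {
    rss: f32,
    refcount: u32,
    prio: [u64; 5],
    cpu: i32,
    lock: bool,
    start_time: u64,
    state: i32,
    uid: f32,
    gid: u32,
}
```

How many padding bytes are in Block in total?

0..4  rss  (4B, 4-aligned)
4..8  refcount  (4B, 4-aligned)
8..48  prio  (40B, 4-aligned)
48..52  cpu  (4B, 4-aligned)
52..53  lock  (1B, 1-aligned)
53..56  -- padding (3B)
56..64  start_time  (8B, 4-aligned)
64..68  state  (4B, 4-aligned)
68..72  uid  (4B, 4-aligned)
72..76  gid  (4B, 4-aligned)
sizeof = 76, alignof = 4
data bytes 73, size 76 → padding 3

3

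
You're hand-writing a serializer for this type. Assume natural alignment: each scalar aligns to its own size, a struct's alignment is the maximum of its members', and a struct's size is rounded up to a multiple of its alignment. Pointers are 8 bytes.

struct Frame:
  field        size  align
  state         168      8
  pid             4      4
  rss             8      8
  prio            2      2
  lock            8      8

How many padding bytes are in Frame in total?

10

state at 0 (size 168, align 8) → ends 168
pid at 168 (size 4, align 4) → ends 172
pad 4 to align 8 for rss
rss at 176 (size 8, align 8) → ends 184
prio at 184 (size 2, align 2) → ends 186
pad 6 to align 8 for lock
lock at 192 (size 8, align 8) → ends 200
total 200 bytes, alignment 8
data bytes 190, size 200 → padding 10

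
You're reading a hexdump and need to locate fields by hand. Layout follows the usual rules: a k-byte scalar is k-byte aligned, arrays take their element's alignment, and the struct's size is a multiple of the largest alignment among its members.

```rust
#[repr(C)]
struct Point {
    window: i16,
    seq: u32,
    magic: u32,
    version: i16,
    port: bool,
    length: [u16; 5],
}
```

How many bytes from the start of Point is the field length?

window at 0 (size 2, align 2) → ends 2
pad 2 to align 4 for seq
seq at 4 (size 4, align 4) → ends 8
magic at 8 (size 4, align 4) → ends 12
version at 12 (size 2, align 2) → ends 14
port at 14 (size 1, align 1) → ends 15
pad 1 to align 2 for length
length at 16 (size 10, align 2) → ends 26

16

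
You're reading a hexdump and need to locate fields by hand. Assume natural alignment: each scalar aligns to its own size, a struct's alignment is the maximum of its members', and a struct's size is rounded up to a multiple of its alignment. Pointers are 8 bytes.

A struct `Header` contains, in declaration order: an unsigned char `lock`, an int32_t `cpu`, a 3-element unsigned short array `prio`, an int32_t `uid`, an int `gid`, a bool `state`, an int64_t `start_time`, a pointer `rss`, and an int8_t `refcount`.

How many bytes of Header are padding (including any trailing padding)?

19

@0: lock [1B, align 1] → 1
+3 pad (align 4)
@4: cpu [4B, align 4] → 8
@8: prio [6B, align 2] → 14
+2 pad (align 4)
@16: uid [4B, align 4] → 20
@20: gid [4B, align 4] → 24
@24: state [1B, align 1] → 25
+7 pad (align 8)
@32: start_time [8B, align 8] → 40
@40: rss [8B, align 8] → 48
@48: refcount [1B, align 1] → 49
+7 tail pad (align 8)
size 56, align 8
data bytes 37, size 56 → padding 19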